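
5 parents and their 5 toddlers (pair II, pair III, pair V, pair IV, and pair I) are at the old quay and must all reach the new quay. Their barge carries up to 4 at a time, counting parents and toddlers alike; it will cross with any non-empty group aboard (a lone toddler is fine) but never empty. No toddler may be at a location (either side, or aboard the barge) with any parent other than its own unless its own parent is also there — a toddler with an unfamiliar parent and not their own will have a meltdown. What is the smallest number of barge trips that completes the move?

Counting alone: each trip to the new quay takes at most 4 across and each return brings at least 1 back, so after t trips out (and t−1 returns) at most 4t − (t−1) of the 10 are across; that first reaches 10 at t = 3, so at least 5 crossings are needed.
The safety rule pushes this higher. Following every safe sequence of crossings, the most of the 10 that can be at the new quay as the barge arrives there on crossing 5 is 9 — never all 10.
So no plan with fewer than 7 crossings exists, and this one achieves 7:
1. parent II and toddler II cross → the new quay.
2. parent II crosses ← the old quay.
3. toddler I, toddler III, toddler IV, and toddler V cross → the new quay.
4. toddler II crosses ← the old quay.
5. parent I, parent III, parent IV, and parent V cross → the new quay.
6. parent III and toddler III cross ← the old quay.
7. parent II, parent III, toddler II, and toddler III cross → the new quay.

7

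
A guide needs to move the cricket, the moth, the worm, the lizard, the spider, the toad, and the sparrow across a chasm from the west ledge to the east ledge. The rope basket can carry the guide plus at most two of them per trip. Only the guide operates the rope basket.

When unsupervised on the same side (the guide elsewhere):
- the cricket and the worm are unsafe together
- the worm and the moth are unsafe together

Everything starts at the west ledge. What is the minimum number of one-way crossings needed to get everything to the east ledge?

Counting alone: the guide can take at most 2 across per trip to the east ledge, so moving all 7 needs at least 4 loaded trips out, with a return between consecutive ones — at least 7 crossings.
The plan below uses exactly 7 crossings, so it is optimal:
1. Guide goes to the east ledge with the worm.  [the west ledge: the cricket, the lizard, the moth, the sparrow, the spider, the toad | the east ledge: the worm]
2. Guide goes back to the west ledge alone.  [the west ledge: the cricket, the lizard, the moth, the sparrow, the spider, the toad | the east ledge: the worm]
3. Guide goes to the east ledge with the lizard and the spider.  [the west ledge: the cricket, the moth, the sparrow, the toad | the east ledge: the lizard, the spider, the worm]
4. Guide goes back to the west ledge alone.  [the west ledge: the cricket, the moth, the sparrow, the toad | the east ledge: the lizard, the spider, the worm]
5. Guide goes to the east ledge with the sparrow and the toad.  [the west ledge: the cricket, the moth | the east ledge: the lizard, the sparrow, the spider, the toad, the worm]
6. Guide goes back to the west ledge alone.  [the west ledge: the cricket, the moth | the east ledge: the lizard, the sparrow, the spider, the toad, the worm]
7. Guide goes to the east ledge with the cricket and the moth.  [the west ledge: — | the east ledge: the cricket, the lizard, the moth, the sparrow, the spider, the toad, the worm]

7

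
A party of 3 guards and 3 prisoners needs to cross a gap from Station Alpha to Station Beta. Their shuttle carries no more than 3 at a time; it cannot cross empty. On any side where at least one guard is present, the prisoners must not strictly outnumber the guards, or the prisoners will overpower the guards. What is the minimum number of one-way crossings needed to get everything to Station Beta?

Counting alone: each trip to Station Beta takes at most 3 across and each return brings at least 1 back, so after t trips out (and t−1 returns) at most 3t − (t−1) of the 6 are across; that first reaches 6 at t = 3, so at least 5 crossings are needed.
The plan below uses exactly 5 crossings, so it is optimal:
1. 2 prisoners → Station Beta.  (Station Alpha: 3G 1P; Station Beta: 0G 2P)
2. 1 prisoner ← Station Alpha.  (Station Alpha: 3G 2P; Station Beta: 0G 1P)
3. 3 guards → Station Beta.  (Station Alpha: 0G 2P; Station Beta: 3G 1P)
4. 1 prisoner ← Station Alpha.  (Station Alpha: 0G 3P; Station Beta: 3G 0P)
5. 3 prisoners → Station Beta.  (Station Alpha: 0G 0P; Station Beta: 3G 3P)

5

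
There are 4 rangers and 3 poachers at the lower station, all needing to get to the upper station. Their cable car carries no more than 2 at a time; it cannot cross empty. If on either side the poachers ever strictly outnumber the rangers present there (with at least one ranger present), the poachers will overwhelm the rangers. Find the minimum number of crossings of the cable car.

11

Counting alone: each trip to the upper station takes at most 2 across and each return brings at least 1 back, so after t trips out (and t−1 returns) at most 2t − (t−1) of the 7 are across; that first reaches 7 at t = 6, so at least 11 crossings are needed.
The plan below uses exactly 11 crossings, so it is optimal:
1. 2 poachers → the upper station.  (the lower station: 4R 1P; the upper station: 0R 2P)
2. 1 poacher ← the lower station.  (the lower station: 4R 2P; the upper station: 0R 1P)
3. 2 poachers → the upper station.  (the lower station: 4R 0P; the upper station: 0R 3P)
4. 1 poacher ← the lower station.  (the lower station: 4R 1P; the upper station: 0R 2P)
5. 2 rangers → the upper station.  (the lower station: 2R 1P; the upper station: 2R 2P)
6. 1 poacher ← the lower station.  (the lower station: 2R 2P; the upper station: 2R 1P)
7. 1 ranger and 1 poacher → the upper station.  (the lower station: 1R 1P; the upper station: 3R 2P)
8. 1 ranger ← the lower station.  (the lower station: 2R 1P; the upper station: 2R 2P)
9. 1 ranger and 1 poacher → the upper station.  (the lower station: 1R 0P; the upper station: 3R 3P)
10. 1 poacher ← the lower station.  (the lower station: 1R 1P; the upper station: 3R 2P)
11. 1 ranger and 1 poacher → the upper station.  (the lower station: 0R 0P; the upper station: 4R 3P)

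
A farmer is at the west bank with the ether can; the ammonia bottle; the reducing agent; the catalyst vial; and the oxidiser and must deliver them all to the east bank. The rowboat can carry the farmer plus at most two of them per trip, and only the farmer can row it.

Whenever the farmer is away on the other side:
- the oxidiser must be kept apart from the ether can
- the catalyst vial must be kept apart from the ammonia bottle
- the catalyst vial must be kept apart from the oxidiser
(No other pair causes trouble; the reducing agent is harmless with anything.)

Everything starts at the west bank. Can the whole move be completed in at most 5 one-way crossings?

Yes — this plan uses 5 crossings (≤ 5):
1. Farmer goes to the east bank with the catalyst vial and the ether can.
2. Farmer goes back to the west bank alone.
3. Farmer goes to the east bank with the reducing agent.
4. Farmer goes back to the west bank alone.
5. Farmer goes to the east bank with the ammonia bottle and the oxidiser.

Yes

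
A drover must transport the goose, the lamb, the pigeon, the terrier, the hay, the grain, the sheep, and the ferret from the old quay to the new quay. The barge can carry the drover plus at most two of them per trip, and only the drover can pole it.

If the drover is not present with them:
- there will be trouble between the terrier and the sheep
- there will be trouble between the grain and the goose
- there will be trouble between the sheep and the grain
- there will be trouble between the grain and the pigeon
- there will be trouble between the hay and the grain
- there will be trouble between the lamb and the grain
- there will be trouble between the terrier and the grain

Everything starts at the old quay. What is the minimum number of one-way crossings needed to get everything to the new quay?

13

Counting alone: the drover can take at most 2 across per trip to the new quay, so moving all 8 needs at least 4 loaded trips out, with a return between consecutive ones — at least 7 crossings.
The safety rule pushes this higher. Following every safe sequence of crossings, the most of the 8 that can be at the new quay as the barge arrives there on crossings 7, 9, 11 is 5, 6, 7 respectively — never all 8.
So no plan with fewer than 13 crossings exists, and this one achieves 13:
1. Drover goes to the new quay with the grain and the terrier.  [the old quay: the ferret, the goose, the hay, the lamb, the pigeon, the sheep | the new quay: the grain, the terrier]
2. Drover goes back to the old quay with the terrier.  [the old quay: the ferret, the goose, the hay, the lamb, the pigeon, the sheep, the terrier | the new quay: the grain]
3. Drover goes to the new quay with the goose and the terrier.  [the old quay: the ferret, the hay, the lamb, the pigeon, the sheep | the new quay: the goose, the grain, the terrier]
4. Drover goes back to the old quay with the grain.  [the old quay: the ferret, the grain, the hay, the lamb, the pigeon, the sheep | the new quay: the goose, the terrier]
5. Drover goes to the new quay with the grain and the lamb.  [the old quay: the ferret, the hay, the pigeon, the sheep | the new quay: the goose, the grain, the lamb, the terrier]
6. Drover goes back to the old quay with the grain.  [the old quay: the ferret, the grain, the hay, the pigeon, the sheep | the new quay: the goose, the lamb, the terrier]
7. Drover goes to the new quay with the grain and the pigeon.  [the old quay: the ferret, the hay, the sheep | the new quay: the goose, the grain, the lamb, the pigeon, the terrier]
8. Drover goes back to the old quay with the grain.  [the old quay: the ferret, the grain, the hay, the sheep | the new quay: the goose, the lamb, the pigeon, the terrier]
9. Drover goes to the new quay with the grain and the hay.  [the old quay: the ferret, the sheep | the new quay: the goose, the grain, the hay, the lamb, the pigeon, the terrier]
10. Drover goes back to the old quay with the grain.  [the old quay: the ferret, the grain, the sheep | the new quay: the goose, the hay, the lamb, the pigeon, the terrier]
11. Drover goes to the new quay with the ferret and the grain.  [the old quay: the sheep | the new quay: the ferret, the goose, the grain, the hay, the lamb, the pigeon, the terrier]
12. Drover goes back to the old quay with the grain.  [the old quay: the grain, the sheep | the new quay: the ferret, the goose, the hay, the lamb, the pigeon, the terrier]
13. Drover goes to the new quay with the grain and the sheep.  [the old quay: — | the new quay: the ferret, the goose, the grain, the hay, the lamb, the pigeon, the sheep, the terrier]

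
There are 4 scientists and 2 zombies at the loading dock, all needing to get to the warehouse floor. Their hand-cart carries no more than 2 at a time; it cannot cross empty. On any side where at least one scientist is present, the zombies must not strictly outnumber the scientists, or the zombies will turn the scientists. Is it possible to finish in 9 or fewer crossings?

Yes

Yes — this plan uses 9 crossings (≤ 9):
1. 2 zombies → the warehouse floor.  (the loading dock: 4S 0Z; the warehouse floor: 0S 2Z)
2. 1 zombie ← the loading dock.  (the loading dock: 4S 1Z; the warehouse floor: 0S 1Z)
3. 2 scientists → the warehouse floor.  (the loading dock: 2S 1Z; the warehouse floor: 2S 1Z)
4. 1 zombie ← the loading dock.  (the loading dock: 2S 2Z; the warehouse floor: 2S 0Z)
5. 2 zombies → the warehouse floor.  (the loading dock: 2S 0Z; the warehouse floor: 2S 2Z)
6. 1 zombie ← the loading dock.  (the loading dock: 2S 1Z; the warehouse floor: 2S 1Z)
7. 1 scientist and 1 zombie → the warehouse floor.  (the loading dock: 1S 0Z; the warehouse floor: 3S 2Z)
8. 1 zombie ← the loading dock.  (the loading dock: 1S 1Z; the warehouse floor: 3S 1Z)
9. 1 scientist and 1 zombie → the warehouse floor.  (the loading dock: 0S 0Z; the warehouse floor: 4S 2Z)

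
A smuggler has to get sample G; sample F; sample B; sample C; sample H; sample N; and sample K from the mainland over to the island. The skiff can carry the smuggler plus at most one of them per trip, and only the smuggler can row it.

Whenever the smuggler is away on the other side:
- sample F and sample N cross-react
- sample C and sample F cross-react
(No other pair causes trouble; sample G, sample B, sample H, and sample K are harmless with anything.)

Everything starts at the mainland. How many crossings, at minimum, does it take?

15

Counting alone: the smuggler can take at most 1 across per trip to the island, so moving all 7 needs at least 7 loaded trips out, with a return between consecutive ones — at least 13 crossings.
The safety rule pushes this higher. Following every safe sequence of crossings, the most of the 7 that can be at the island as the skiff arrives there on crossing 13 is 6 — never all 7.
So no plan with fewer than 15 crossings exists, and this one achieves 15:
1. Smuggler goes to the island with sample F.
2. Smuggler goes back to the mainland alone.
3. Smuggler goes to the island with sample G.
4. Smuggler goes back to the mainland alone.
5. Smuggler goes to the island with sample B.
6. Smuggler goes back to the mainland alone.
7. Smuggler goes to the island with sample C.
8. Smuggler goes back to the mainland with sample F.
9. Smuggler goes to the island with sample N.
10. Smuggler goes back to the mainland alone.
11. Smuggler goes to the island with sample H.
12. Smuggler goes back to the mainland alone.
13. Smuggler goes to the island with sample K.
14. Smuggler goes back to the mainland alone.
15. Smuggler goes to the island with sample F.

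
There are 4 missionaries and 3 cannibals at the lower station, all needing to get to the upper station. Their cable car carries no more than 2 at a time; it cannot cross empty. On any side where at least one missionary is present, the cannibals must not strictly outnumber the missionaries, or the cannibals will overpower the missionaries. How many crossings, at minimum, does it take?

Counting alone: each trip to the upper station takes at most 2 across and each return brings at least 1 back, so after t trips out (and t−1 returns) at most 2t − (t−1) of the 7 are across; that first reaches 7 at t = 6, so at least 11 crossings are needed.
The plan below uses exactly 11 crossings, so it is optimal:
1. 2 cannibals → the upper station.  (the lower station: 4M 1C; the upper station: 0M 2C)
2. 1 cannibal ← the lower station.  (the lower station: 4M 2C; the upper station: 0M 1C)
3. 2 cannibals → the upper station.  (the lower station: 4M 0C; the upper station: 0M 3C)
4. 1 cannibal ← the lower station.  (the lower station: 4M 1C; the upper station: 0M 2C)
5. 2 missionaries → the upper station.  (the lower station: 2M 1C; the upper station: 2M 2C)
6. 1 cannibal ← the lower station.  (the lower station: 2M 2C; the upper station: 2M 1C)
7. 1 missionary and 1 cannibal → the upper station.  (the lower station: 1M 1C; the upper station: 3M 2C)
8. 1 missionary ← the lower station.  (the lower station: 2M 1C; the upper station: 2M 2C)
9. 1 missionary and 1 cannibal → the upper station.  (the lower station: 1M 0C; the upper station: 3M 3C)
10. 1 cannibal ← the lower station.  (the lower station: 1M 1C; the upper station: 3M 2C)
11. 1 missionary and 1 cannibal → the upper station.  (the lower station: 0M 0C; the upper station: 4M 3C)

11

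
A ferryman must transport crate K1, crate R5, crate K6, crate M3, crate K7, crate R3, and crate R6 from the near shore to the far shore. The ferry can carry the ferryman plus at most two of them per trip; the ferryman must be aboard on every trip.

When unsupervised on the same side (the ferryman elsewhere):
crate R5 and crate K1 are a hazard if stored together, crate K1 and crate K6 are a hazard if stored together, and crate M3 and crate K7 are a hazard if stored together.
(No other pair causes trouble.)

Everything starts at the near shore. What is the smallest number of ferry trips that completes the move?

Counting alone: the ferryman can take at most 2 across per trip to the far shore, so moving all 7 needs at least 4 loaded trips out, with a return between consecutive ones — at least 7 crossings.
The plan below uses exactly 7 crossings, so it is optimal:
1. Ferryman goes to the far shore with crate K1 and crate M3.
2. Ferryman goes back to the near shore alone.
3. Ferryman goes to the far shore with crate K6 and crate R5.
4. Ferryman goes back to the near shore with crate K1.
5. Ferryman goes to the far shore with crate R3 and crate R6.
6. Ferryman goes back to the near shore alone.
7. Ferryman goes to the far shore with crate K1 and crate K7.

7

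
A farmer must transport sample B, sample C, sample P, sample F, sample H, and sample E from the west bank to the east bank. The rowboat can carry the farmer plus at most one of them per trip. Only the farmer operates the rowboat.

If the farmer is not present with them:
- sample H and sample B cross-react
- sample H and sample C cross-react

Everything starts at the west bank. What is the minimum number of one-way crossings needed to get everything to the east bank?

Counting alone: the farmer can take at most 1 across per trip to the east bank, so moving all 6 needs at least 6 loaded trips out, with a return between consecutive ones — at least 11 crossings.
The safety rule pushes this higher. Following every safe sequence of crossings, the most of the 6 that can be at the east bank as the rowboat arrives there on crossing 11 is 5 — never all 6.
So no plan with fewer than 13 crossings exists, and this one achieves 13:
1. Farmer goes to the east bank with sample H.  [the west bank: sample B, sample C, sample E, sample F, sample P | the east bank: sample H]
2. Farmer goes back to the west bank alone.  [the west bank: sample B, sample C, sample E, sample F, sample P | the east bank: sample H]
3. Farmer goes to the east bank with sample B.  [the west bank: sample C, sample E, sample F, sample P | the east bank: sample B, sample H]
4. Farmer goes back to the west bank with sample H.  [the west bank: sample C, sample E, sample F, sample H, sample P | the east bank: sample B]
5. Farmer goes to the east bank with sample C.  [the west bank: sample E, sample F, sample H, sample P | the east bank: sample B, sample C]
6. Farmer goes back to the west bank alone.  [the west bank: sample E, sample F, sample H, sample P | the east bank: sample B, sample C]
7. Farmer goes to the east bank with sample P.  [the west bank: sample E, sample F, sample H | the east bank: sample B, sample C, sample P]
8. Farmer goes back to the west bank alone.  [the west bank: sample E, sample F, sample H | the east bank: sample B, sample C, sample P]
9. Farmer goes to the east bank with sample F.  [the west bank: sample E, sample H | the east bank: sample B, sample C, sample F, sample P]
10. Farmer goes back to the west bank alone.  [the west bank: sample E, sample H | the east bank: sample B, sample C, sample F, sample P]
11. Farmer goes to the east bank with sample E.  [the west bank: sample H | the east bank: sample B, sample C, sample E, sample F, sample P]
12. Farmer goes back to the west bank alone.  [the west bank: sample H | the east bank: sample B, sample C, sample E, sample F, sample P]
13. Farmer goes to the east bank with sample H.  [the west bank: — | the east bank: sample B, sample C, sample E, sample F, sample H, sample P]

13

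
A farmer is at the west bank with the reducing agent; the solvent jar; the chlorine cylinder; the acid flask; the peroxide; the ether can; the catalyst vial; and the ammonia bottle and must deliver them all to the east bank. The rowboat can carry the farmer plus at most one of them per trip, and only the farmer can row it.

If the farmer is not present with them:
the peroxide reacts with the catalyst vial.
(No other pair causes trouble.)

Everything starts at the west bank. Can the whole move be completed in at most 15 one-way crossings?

Yes — this plan uses 15 crossings (≤ 15):
1. Farmer goes to the east bank with the peroxide.  [the west bank: the acid flask, the ammonia bottle, the catalyst vial, the chlorine cylinder, the ether can, the reducing agent, the solvent jar | the east bank: the peroxide]
2. Farmer goes back to the west bank alone.  [the west bank: the acid flask, the ammonia bottle, the catalyst vial, the chlorine cylinder, the ether can, the reducing agent, the solvent jar | the east bank: the peroxide]
3. Farmer goes to the east bank with the reducing agent.  [the west bank: the acid flask, the ammonia bottle, the catalyst vial, the chlorine cylinder, the ether can, the solvent jar | the east bank: the peroxide, the reducing agent]
4. Farmer goes back to the west bank alone.  [the west bank: the acid flask, the ammonia bottle, the catalyst vial, the chlorine cylinder, the ether can, the solvent jar | the east bank: the peroxide, the reducing agent]
5. Farmer goes to the east bank with the solvent jar.  [the west bank: the acid flask, the ammonia bottle, the catalyst vial, the chlorine cylinder, the ether can | the east bank: the peroxide, the reducing agent, the solvent jar]
6. Farmer goes back to the west bank alone.  [the west bank: the acid flask, the ammonia bottle, the catalyst vial, the chlorine cylinder, the ether can | the east bank: the peroxide, the reducing agent, the solvent jar]
7. Farmer goes to the east bank with the chlorine cylinder.  [the west bank: the acid flask, the ammonia bottle, the catalyst vial, the ether can | the east bank: the chlorine cylinder, the peroxide, the reducing agent, the solvent jar]
8. Farmer goes back to the west bank alone.  [the west bank: the acid flask, the ammonia bottle, the catalyst vial, the ether can | the east bank: the chlorine cylinder, the peroxide, the reducing agent, the solvent jar]
9. Farmer goes to the east bank with the acid flask.  [the west bank: the ammonia bottle, the catalyst vial, the ether can | the east bank: the acid flask, the chlorine cylinder, the peroxide, the reducing agent, the solvent jar]
10. Farmer goes back to the west bank alone.  [the west bank: the ammonia bottle, the catalyst vial, the ether can | the east bank: the acid flask, the chlorine cylinder, the peroxide, the reducing agent, the solvent jar]
11. Farmer goes to the east bank with the ether can.  [the west bank: the ammonia bottle, the catalyst vial | the east bank: the acid flask, the chlorine cylinder, the ether can, the peroxide, the reducing agent, the solvent jar]
12. Farmer goes back to the west bank alone.  [the west bank: the ammonia bottle, the catalyst vial | the east bank: the acid flask, the chlorine cylinder, the ether can, the peroxide, the reducing agent, the solvent jar]
13. Farmer goes to the east bank with the ammonia bottle.  [the west bank: the catalyst vial | the east bank: the acid flask, the ammonia bottle, the chlorine cylinder, the ether can, the peroxide, the reducing agent, the solvent jar]
14. Farmer goes back to the west bank alone.  [the west bank: the catalyst vial | the east bank: the acid flask, the ammonia bottle, the chlorine cylinder, the ether can, the peroxide, the reducing agent, the solvent jar]
15. Farmer goes to the east bank with the catalyst vial.  [the west bank: — | the east bank: the acid flask, the ammonia bottle, the catalyst vial, the chlorine cylinder, the ether can, the peroxide, the reducing agent, the solvent jar]

Yes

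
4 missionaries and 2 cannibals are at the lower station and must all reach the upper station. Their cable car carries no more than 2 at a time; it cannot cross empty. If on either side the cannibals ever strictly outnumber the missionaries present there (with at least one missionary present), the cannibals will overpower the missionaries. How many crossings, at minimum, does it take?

Counting alone: each trip to the upper station takes at most 2 across and each return brings at least 1 back, so after t trips out (and t−1 returns) at most 2t − (t−1) of the 6 are across; that first reaches 6 at t = 5, so at least 9 crossings are needed.
The plan below uses exactly 9 crossings, so it is optimal:
1. 2 cannibals → the upper station.  (the lower station: 4M 0C; the upper station: 0M 2C)
2. 1 cannibal ← the lower station.  (the lower station: 4M 1C; the upper station: 0M 1C)
3. 2 missionaries → the upper station.  (the lower station: 2M 1C; the upper station: 2M 1C)
4. 1 cannibal ← the lower station.  (the lower station: 2M 2C; the upper station: 2M 0C)
5. 2 cannibals → the upper station.  (the lower station: 2M 0C; the upper station: 2M 2C)
6. 1 cannibal ← the lower station.  (the lower station: 2M 1C; the upper station: 2M 1C)
7. 1 missionary and 1 cannibal → the upper station.  (the lower station: 1M 0C; the upper station: 3M 2C)
8. 1 cannibal ← the lower station.  (the lower station: 1M 1C; the upper station: 3M 1C)
9. 1 missionary and 1 cannibal → the upper station.  (the lower station: 0M 0C; the upper station: 4M 2C)

9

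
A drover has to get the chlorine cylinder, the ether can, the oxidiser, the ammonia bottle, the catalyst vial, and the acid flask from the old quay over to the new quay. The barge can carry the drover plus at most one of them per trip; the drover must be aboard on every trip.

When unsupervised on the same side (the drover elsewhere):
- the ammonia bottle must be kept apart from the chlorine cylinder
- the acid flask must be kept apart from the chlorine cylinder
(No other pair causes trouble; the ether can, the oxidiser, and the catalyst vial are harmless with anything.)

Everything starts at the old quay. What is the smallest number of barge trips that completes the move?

Counting alone: the drover can take at most 1 across per trip to the new quay, so moving all 6 needs at least 6 loaded trips out, with a return between consecutive ones — at least 11 crossings.
The safety rule pushes this higher. Following every safe sequence of crossings, the most of the 6 that can be at the new quay as the barge arrives there on crossing 11 is 5 — never all 6.
So no plan with fewer than 13 crossings exists, and this one achieves 13:
1. Drover goes to the new quay with the chlorine cylinder.
2. Drover goes back to the old quay alone.
3. Drover goes to the new quay with the ether can.
4. Drover goes back to the old quay alone.
5. Drover goes to the new quay with the oxidiser.
6. Drover goes back to the old quay alone.
7. Drover goes to the new quay with the ammonia bottle.
8. Drover goes back to the old quay with the chlorine cylinder.
9. Drover goes to the new quay with the acid flask.
10. Drover goes back to the old quay alone.
11. Drover goes to the new quay with the catalyst vial.
12. Drover goes back to the old quay alone.
13. Drover goes to the new quay with the chlorine cylinder.

13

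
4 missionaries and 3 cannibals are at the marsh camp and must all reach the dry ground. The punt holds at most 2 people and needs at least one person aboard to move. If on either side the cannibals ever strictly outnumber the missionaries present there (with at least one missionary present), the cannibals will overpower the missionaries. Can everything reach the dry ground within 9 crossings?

No

Counting alone: each trip to the dry ground takes at most 2 across and each return brings at least 1 back, so after t trips out (and t−1 returns) at most 2t − (t−1) of the 7 are across; that first reaches 7 at t = 6, so at least 11 crossings are needed.
Since 9 < 11, 9 crossings cannot be enough. (The shortest complete plan in fact takes 11:)
1. 2 cannibals → the dry ground.  (the marsh camp: 4M 1C; the dry ground: 0M 2C)
2. 1 cannibal ← the marsh camp.  (the marsh camp: 4M 2C; the dry ground: 0M 1C)
3. 2 cannibals → the dry ground.  (the marsh camp: 4M 0C; the dry ground: 0M 3C)
4. 1 cannibal ← the marsh camp.  (the marsh camp: 4M 1C; the dry ground: 0M 2C)
5. 2 missionaries → the dry ground.  (the marsh camp: 2M 1C; the dry ground: 2M 2C)
6. 1 cannibal ← the marsh camp.  (the marsh camp: 2M 2C; the dry ground: 2M 1C)
7. 1 missionary and 1 cannibal → the dry ground.  (the marsh camp: 1M 1C; the dry ground: 3M 2C)
8. 1 missionary ← the marsh camp.  (the marsh camp: 2M 1C; the dry ground: 2M 2C)
9. 1 missionary and 1 cannibal → the dry ground.  (the marsh camp: 1M 0C; the dry ground: 3M 3C)
10. 1 cannibal ← the marsh camp.  (the marsh camp: 1M 1C; the dry ground: 3M 2C)
11. 1 missionary and 1 cannibal → the dry ground.  (the marsh camp: 0M 0C; the dry ground: 4M 3C)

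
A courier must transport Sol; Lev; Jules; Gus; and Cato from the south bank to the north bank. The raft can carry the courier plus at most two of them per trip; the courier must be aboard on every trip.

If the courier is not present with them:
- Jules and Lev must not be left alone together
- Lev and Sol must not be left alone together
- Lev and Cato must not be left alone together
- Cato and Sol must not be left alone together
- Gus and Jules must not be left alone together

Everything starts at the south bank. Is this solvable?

Whatever the first load, the items left behind include a forbidden pair without the courier. No opening move is safe, so no plan exists.

No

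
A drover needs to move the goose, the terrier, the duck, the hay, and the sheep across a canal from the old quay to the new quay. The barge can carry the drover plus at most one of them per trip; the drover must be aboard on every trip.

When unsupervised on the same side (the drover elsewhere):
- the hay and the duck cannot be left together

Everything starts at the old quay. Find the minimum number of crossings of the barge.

9

Counting alone: the drover can take at most 1 across per trip to the new quay, so moving all 5 needs at least 5 loaded trips out, with a return between consecutive ones — at least 9 crossings.
The plan below uses exactly 9 crossings, so it is optimal:
1. Drover goes to the new quay with the duck.  [the old quay: the goose, the hay, the sheep, the terrier | the new quay: the duck]
2. Drover goes back to the old quay alone.  [the old quay: the goose, the hay, the sheep, the terrier | the new quay: the duck]
3. Drover goes to the new quay with the goose.  [the old quay: the hay, the sheep, the terrier | the new quay: the duck, the goose]
4. Drover goes back to the old quay alone.  [the old quay: the hay, the sheep, the terrier | the new quay: the duck, the goose]
5. Drover goes to the new quay with the terrier.  [the old quay: the hay, the sheep | the new quay: the duck, the goose, the terrier]
6. Drover goes back to the old quay alone.  [the old quay: the hay, the sheep | the new quay: the duck, the goose, the terrier]
7. Drover goes to the new quay with the sheep.  [the old quay: the hay | the new quay: the duck, the goose, the sheep, the terrier]
8. Drover goes back to the old quay alone.  [the old quay: the hay | the new quay: the duck, the goose, the sheep, the terrier]
9. Drover goes to the new quay with the hay.  [the old quay: — | the new quay: the duck, the goose, the hay, the sheep, the terrier]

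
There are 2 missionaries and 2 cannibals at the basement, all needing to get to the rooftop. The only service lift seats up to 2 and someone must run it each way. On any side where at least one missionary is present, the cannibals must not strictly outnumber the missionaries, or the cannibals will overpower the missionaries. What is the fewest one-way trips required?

Counting alone: each trip to the rooftop takes at most 2 across and each return brings at least 1 back, so after t trips out (and t−1 returns) at most 2t − (t−1) of the 4 are across; that first reaches 4 at t = 3, so at least 5 crossings are needed.
The plan below uses exactly 5 crossings, so it is optimal:
1. 2 cannibals → the rooftop.  (the basement: 2M 0C; the rooftop: 0M 2C)
2. 1 cannibal ← the basement.  (the basement: 2M 1C; the rooftop: 0M 1C)
3. 2 missionaries → the rooftop.  (the basement: 0M 1C; the rooftop: 2M 1C)
4. 1 cannibal ← the basement.  (the basement: 0M 2C; the rooftop: 2M 0C)
5. 2 cannibals → the rooftop.  (the basement: 0M 0C; the rooftop: 2M 2C)

5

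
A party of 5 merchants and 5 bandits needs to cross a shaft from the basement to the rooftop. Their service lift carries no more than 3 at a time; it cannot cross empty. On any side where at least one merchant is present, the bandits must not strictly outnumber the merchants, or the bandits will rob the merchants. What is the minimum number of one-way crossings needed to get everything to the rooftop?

Counting alone: each trip to the rooftop takes at most 3 across and each return brings at least 1 back, so after t trips out (and t−1 returns) at most 3t − (t−1) of the 10 are across; that first reaches 10 at t = 5, so at least 9 crossings are needed.
The safety rule pushes this higher. Following every safe sequence of crossings, the most of the 10 that can be at the rooftop as the service lift arrives there on crossing 9 is 9 — never all 10.
So no plan with fewer than 11 crossings exists, and this one achieves 11:
1. 2 bandits → the rooftop.  (the basement: 5M 3B; the rooftop: 0M 2B)
2. 1 bandit ← the basement.  (the basement: 5M 4B; the rooftop: 0M 1B)
3. 3 bandits → the rooftop.  (the basement: 5M 1B; the rooftop: 0M 4B)
4. 1 bandit ← the basement.  (the basement: 5M 2B; the rooftop: 0M 3B)
5. 3 merchants → the rooftop.  (the basement: 2M 2B; the rooftop: 3M 3B)
6. 1 merchant and 1 bandit ← the basement.  (the basement: 3M 3B; the rooftop: 2M 2B)
7. 3 merchants → the rooftop.  (the basement: 0M 3B; the rooftop: 5M 2B)
8. 1 bandit ← the basement.  (the basement: 0M 4B; the rooftop: 5M 1B)
9. 2 bandits → the rooftop.  (the basement: 0M 2B; the rooftop: 5M 3B)
10. 1 bandit ← the basement.  (the basement: 0M 3B; the rooftop: 5M 2B)
11. 3 bandits → the rooftop.  (the basement: 0M 0B; the rooftop: 5M 5B)

11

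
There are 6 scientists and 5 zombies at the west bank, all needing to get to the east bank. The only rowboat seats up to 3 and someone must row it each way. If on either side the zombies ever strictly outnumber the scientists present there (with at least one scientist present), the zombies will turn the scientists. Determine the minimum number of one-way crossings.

9

Counting alone: each trip to the east bank takes at most 3 across and each return brings at least 1 back, so after t trips out (and t−1 returns) at most 3t − (t−1) of the 11 are across; that first reaches 11 at t = 5, so at least 9 crossings are needed.
The plan below uses exactly 9 crossings, so it is optimal:
1. 3 zombies → the east bank.  (the west bank: 6S 2Z; the east bank: 0S 3Z)
2. 1 zombie ← the west bank.  (the west bank: 6S 3Z; the east bank: 0S 2Z)
3. 3 scientists → the east bank.  (the west bank: 3S 3Z; the east bank: 3S 2Z)
4. 1 scientist ← the west bank.  (the west bank: 4S 3Z; the east bank: 2S 2Z)
5. 2 scientists and 1 zombie → the east bank.  (the west bank: 2S 2Z; the east bank: 4S 3Z)
6. 1 scientist ← the west bank.  (the west bank: 3S 2Z; the east bank: 3S 3Z)
7. 2 scientists and 1 zombie → the east bank.  (the west bank: 1S 1Z; the east bank: 5S 4Z)
8. 1 scientist ← the west bank.  (the west bank: 2S 1Z; the east bank: 4S 4Z)
9. 2 scientists and 1 zombie → the east bank.  (the west bank: 0S 0Z; the east bank: 6S 5Z)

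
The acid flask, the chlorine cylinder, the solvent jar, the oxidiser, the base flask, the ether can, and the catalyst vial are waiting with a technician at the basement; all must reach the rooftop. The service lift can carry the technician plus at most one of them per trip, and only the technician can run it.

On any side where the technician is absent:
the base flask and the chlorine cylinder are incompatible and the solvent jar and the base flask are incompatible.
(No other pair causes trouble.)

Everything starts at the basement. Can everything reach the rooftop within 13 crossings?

No

Counting alone: the technician can take at most 1 across per trip to the rooftop, so moving all 7 needs at least 7 loaded trips out, with a return between consecutive ones — at least 13 crossings.
The safety rule pushes this higher. Following every safe sequence of crossings, the most of the 7 that can be at the rooftop as the service lift arrives there on crossing 13 is 6 — never all 7.
So the move cannot be finished within 13 crossings. (The shortest complete plan takes 15:)
1. Technician goes to the rooftop with the base flask.  [the basement: the acid flask, the catalyst vial, the chlorine cylinder, the ether can, the oxidiser, the solvent jar | the rooftop: the base flask]
2. Technician goes back to the basement alone.  [the basement: the acid flask, the catalyst vial, the chlorine cylinder, the ether can, the oxidiser, the solvent jar | the rooftop: the base flask]
3. Technician goes to the rooftop with the acid flask.  [the basement: the catalyst vial, the chlorine cylinder, the ether can, the oxidiser, the solvent jar | the rooftop: the acid flask, the base flask]
4. Technician goes back to the basement alone.  [the basement: the catalyst vial, the chlorine cylinder, the ether can, the oxidiser, the solvent jar | the rooftop: the acid flask, the base flask]
5. Technician goes to the rooftop with the chlorine cylinder.  [the basement: the catalyst vial, the ether can, the oxidiser, the solvent jar | the rooftop: the acid flask, the base flask, the chlorine cylinder]
6. Technician goes back to the basement with the base flask.  [the basement: the base flask, the catalyst vial, the ether can, the oxidiser, the solvent jar | the rooftop: the acid flask, the chlorine cylinder]
7. Technician goes to the rooftop with the solvent jar.  [the basement: the base flask, the catalyst vial, the ether can, the oxidiser | the rooftop: the acid flask, the chlorine cylinder, the solvent jar]
8. Technician goes back to the basement alone.  [the basement: the base flask, the catalyst vial, the ether can, the oxidiser | the rooftop: the acid flask, the chlorine cylinder, the solvent jar]
9. Technician goes to the rooftop with the oxidiser.  [the basement: the base flask, the catalyst vial, the ether can | the rooftop: the acid flask, the chlorine cylinder, the oxidiser, the solvent jar]
10. Technician goes back to the basement alone.  [the basement: the base flask, the catalyst vial, the ether can | the rooftop: the acid flask, the chlorine cylinder, the oxidiser, the solvent jar]
11. Technician goes to the rooftop with the ether can.  [the basement: the base flask, the catalyst vial | the rooftop: the acid flask, the chlorine cylinder, the ether can, the oxidiser, the solvent jar]
12. Technician goes back to the basement alone.  [the basement: the base flask, the catalyst vial | the rooftop: the acid flask, the chlorine cylinder, the ether can, the oxidiser, the solvent jar]
13. Technician goes to the rooftop with the catalyst vial.  [the basement: the base flask | the rooftop: the acid flask, the catalyst vial, the chlorine cylinder, the ether can, the oxidiser, the solvent jar]
14. Technician goes back to the basement alone.  [the basement: the base flask | the rooftop: the acid flask, the catalyst vial, the chlorine cylinder, the ether can, the oxidiser, the solvent jar]
15. Technician goes to the rooftop with the base flask.  [the basement: — | the rooftop: the acid flask, the base flask, the catalyst vial, the chlorine cylinder, the ether can, the oxidiser, the solvent jar]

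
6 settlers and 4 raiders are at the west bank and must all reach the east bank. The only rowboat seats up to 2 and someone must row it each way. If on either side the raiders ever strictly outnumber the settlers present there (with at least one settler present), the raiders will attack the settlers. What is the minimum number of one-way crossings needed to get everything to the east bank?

Counting alone: each trip to the east bank takes at most 2 across and each return brings at least 1 back, so after t trips out (and t−1 returns) at most 2t − (t−1) of the 10 are across; that first reaches 10 at t = 9, so at least 17 crossings are needed.
The plan below uses exactly 17 crossings, so it is optimal:
1. 2 raiders → the east bank.  (the west bank: 6S 2R; the east bank: 0S 2R)
2. 1 raider ← the west bank.  (the west bank: 6S 3R; the east bank: 0S 1R)
3. 2 raiders → the east bank.  (the west bank: 6S 1R; the east bank: 0S 3R)
4. 1 raider ← the west bank.  (the west bank: 6S 2R; the east bank: 0S 2R)
5. 2 settlers → the east bank.  (the west bank: 4S 2R; the east bank: 2S 2R)
6. 1 raider ← the west bank.  (the west bank: 4S 3R; the east bank: 2S 1R)
7. 1 settler and 1 raider → the east bank.  (the west bank: 3S 2R; the east bank: 3S 2R)
8. 1 raider ← the west bank.  (the west bank: 3S 3R; the east bank: 3S 1R)
9. 2 raiders → the east bank.  (the west bank: 3S 1R; the east bank: 3S 3R)
10. 1 raider ← the west bank.  (the west bank: 3S 2R; the east bank: 3S 2R)
11. 1 settler and 1 raider → the east bank.  (the west bank: 2S 1R; the east bank: 4S 3R)
12. 1 raider ← the west bank.  (the west bank: 2S 2R; the east bank: 4S 2R)
13. 2 raiders → the east bank.  (the west bank: 2S 0R; the east bank: 4S 4R)
14. 1 raider ← the west bank.  (the west bank: 2S 1R; the east bank: 4S 3R)
15. 1 settler and 1 raider → the east bank.  (the west bank: 1S 0R; the east bank: 5S 4R)
16. 1 raider ← the west bank.  (the west bank: 1S 1R; the east bank: 5S 3R)
17. 1 settler and 1 raider → the east bank.  (the west bank: 0S 0R; the east bank: 6S 4R)

17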